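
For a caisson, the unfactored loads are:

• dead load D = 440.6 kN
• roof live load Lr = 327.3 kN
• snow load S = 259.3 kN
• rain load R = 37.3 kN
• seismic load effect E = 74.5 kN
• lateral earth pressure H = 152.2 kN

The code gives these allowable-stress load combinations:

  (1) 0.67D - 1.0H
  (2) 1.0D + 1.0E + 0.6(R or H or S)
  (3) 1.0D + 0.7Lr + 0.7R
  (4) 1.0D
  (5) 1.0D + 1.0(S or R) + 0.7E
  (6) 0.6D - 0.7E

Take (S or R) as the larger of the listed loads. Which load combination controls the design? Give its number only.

(R or H or S) → S = 259.3 kN; (S or R) → S = 259.3 kN.
(1) 0.67(440.6) - 1.0(152.2) = 143.00
(2) 1.0(440.6) + 1.0(74.5) + 0.6(259.3) = 670.68
(3) 1.0(440.6) + 0.7(327.3) + 0.7(37.3) = 695.82
(4) 1.0(440.6) = 440.60
(5) 1.0(440.6) + 1.0(259.3) + 0.7(74.5) = 752.05
(6) 0.6(440.6) - 0.7(74.5) = 212.21
The largest value is 752.05 kN from combination 5.

Combination 5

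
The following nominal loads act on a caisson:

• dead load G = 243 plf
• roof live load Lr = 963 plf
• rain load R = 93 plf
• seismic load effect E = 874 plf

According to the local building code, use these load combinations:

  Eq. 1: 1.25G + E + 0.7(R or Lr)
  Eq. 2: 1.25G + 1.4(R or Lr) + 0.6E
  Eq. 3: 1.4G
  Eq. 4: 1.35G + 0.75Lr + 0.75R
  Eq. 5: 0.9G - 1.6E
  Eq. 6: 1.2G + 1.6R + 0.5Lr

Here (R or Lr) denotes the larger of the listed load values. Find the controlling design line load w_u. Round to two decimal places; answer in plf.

2176.35 plf

(R or Lr) → Lr = 963 plf.
Eq. 1: 1.25(243) + 1.0(874) + 0.7(963) = 303.75 + 874.00 + 674.10 = 1851.85
Eq. 2: 1.25(243) + 1.4(963) + 0.6(874) = 303.75 + 1348.20 + 524.40 = 2176.35
Eq. 3: 1.4(243) = 340.20
Eq. 4: 1.35(243) + 0.75(963) + 0.75(93) = 328.05 + 722.25 + 69.75 = 1120.05
Eq. 5: 0.9(243) - 1.6(874) = 218.70 - 1398.40 = -1179.70
Eq. 6: 1.2(243) + 1.6(93) + 0.5(963) = 291.60 + 148.80 + 481.50 = 921.90
The controlling combination is 2, giving 2176.35 plf.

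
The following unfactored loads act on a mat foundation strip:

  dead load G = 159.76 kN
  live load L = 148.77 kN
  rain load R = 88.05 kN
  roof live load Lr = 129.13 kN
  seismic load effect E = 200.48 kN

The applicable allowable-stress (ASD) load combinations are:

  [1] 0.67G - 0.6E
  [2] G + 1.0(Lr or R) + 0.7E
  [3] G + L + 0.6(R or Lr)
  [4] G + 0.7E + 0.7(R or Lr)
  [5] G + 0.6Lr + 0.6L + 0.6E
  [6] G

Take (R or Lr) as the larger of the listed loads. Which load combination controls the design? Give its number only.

Combination 5

(Lr or R) → Lr = 129.13 kN; (R or Lr) → Lr = 129.13 kN.
[1] 0.67(159.76) - 0.6(200.48) = 107.04 - 120.29 = -13.25
[2] 1.0(159.76) + 1.0(129.13) + 0.7(200.48) = 159.76 + 129.13 + 140.34 = 429.23
[3] 1.0(159.76) + 1.0(148.77) + 0.6(129.13) = 159.76 + 148.77 + 77.48 = 386.01
[4] 1.0(159.76) + 0.7(200.48) + 0.7(129.13) = 159.76 + 140.34 + 90.39 = 390.49
[5] 1.0(159.76) + 0.6(129.13) + 0.6(148.77) + 0.6(200.48) = 159.76 + 77.48 + 89.26 + 120.29 = 446.79
[6] 1.0(159.76) = 159.76
The largest value is 446.79 kN from combination 5.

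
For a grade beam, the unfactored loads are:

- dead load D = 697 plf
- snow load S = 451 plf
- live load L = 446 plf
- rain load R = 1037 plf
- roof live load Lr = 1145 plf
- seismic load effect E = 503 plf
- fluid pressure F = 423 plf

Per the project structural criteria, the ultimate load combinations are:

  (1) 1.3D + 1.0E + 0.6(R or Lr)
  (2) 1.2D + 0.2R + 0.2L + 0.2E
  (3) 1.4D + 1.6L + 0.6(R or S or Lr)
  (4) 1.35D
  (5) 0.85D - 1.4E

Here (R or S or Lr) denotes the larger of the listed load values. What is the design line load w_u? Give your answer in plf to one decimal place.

(R or Lr) → Lr = 1145 plf; (R or S or Lr) → Lr = 1145 plf.
(1) 1.3(697) + 1.0(503) + 0.6(1145) = 906.1 + 503.0 + 687.0 = 2096.1
(2) 1.2(697) + 0.2(1037) + 0.2(446) + 0.2(503) = 836.4 + 207.4 + 89.2 + 100.6 = 1233.6
(3) 1.4(697) + 1.6(446) + 0.6(1145) = 975.8 + 713.6 + 687.0 = 2376.4
(4) 1.35(697) = 941.0
(5) 0.85(697) - 1.4(503) = -111.8
Combination 3 governs: w_u = 2376.4 plf.

2376.4 plf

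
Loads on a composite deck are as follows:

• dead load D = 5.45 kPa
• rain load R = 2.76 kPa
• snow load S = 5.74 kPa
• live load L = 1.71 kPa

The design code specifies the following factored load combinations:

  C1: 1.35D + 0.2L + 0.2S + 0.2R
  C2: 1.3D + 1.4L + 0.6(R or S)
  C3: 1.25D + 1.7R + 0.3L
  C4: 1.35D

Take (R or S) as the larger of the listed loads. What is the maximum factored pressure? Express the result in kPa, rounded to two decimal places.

12.92 kPa

(R or S) → S = 5.74 kPa.
C1: 1.35(5.45) + 0.2(1.71) + 0.2(5.74) + 0.2(2.76) = 9.40
C2: 1.3(5.45) + 1.4(1.71) + 0.6(5.74) = 12.92
C3: 1.25(5.45) + 1.7(2.76) + 0.3(1.71) = 12.02
C4: 1.35(5.45) = 7.36
Maximum is from combination 2.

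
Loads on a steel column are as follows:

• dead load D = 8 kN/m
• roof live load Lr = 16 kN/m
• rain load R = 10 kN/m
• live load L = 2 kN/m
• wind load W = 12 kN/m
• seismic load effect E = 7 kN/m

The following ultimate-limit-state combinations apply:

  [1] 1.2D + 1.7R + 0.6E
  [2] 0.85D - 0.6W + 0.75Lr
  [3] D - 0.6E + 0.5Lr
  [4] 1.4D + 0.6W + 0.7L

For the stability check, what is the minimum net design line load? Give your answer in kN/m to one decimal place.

[1] 1.2(8) + 1.7(10) + 0.6(7) = 9.6 + 17.0 + 4.2 = 30.8
[2] 0.85(8) - 0.6(12) + 0.75(16) = 6.8 - 7.2 + 12.0 = 11.6
[3] 1.0(8) - 0.6(7) + 0.5(16) = 8.0 - 4.2 + 8.0 = 11.8
[4] 1.4(8) + 0.6(12) + 0.7(2) = 11.2 + 7.2 + 1.4 = 19.8
Combination 2 gives the minimum: 11.6 kN/m.

11.6 kN/m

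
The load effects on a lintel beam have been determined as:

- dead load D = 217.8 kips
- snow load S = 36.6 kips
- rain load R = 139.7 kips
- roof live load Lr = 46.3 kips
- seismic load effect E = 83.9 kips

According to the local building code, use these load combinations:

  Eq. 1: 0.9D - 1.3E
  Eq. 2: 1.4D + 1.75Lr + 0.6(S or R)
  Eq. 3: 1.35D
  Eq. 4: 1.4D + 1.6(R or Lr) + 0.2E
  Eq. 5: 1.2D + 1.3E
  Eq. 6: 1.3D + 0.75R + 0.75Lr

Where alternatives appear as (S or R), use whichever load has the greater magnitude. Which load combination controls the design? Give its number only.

(S or R) → R = 139.7 kips; (R or Lr) → R = 139.7 kips.
Eq. 1: 0.9(217.8) - 1.3(83.9) = 86.95
Eq. 2: 1.4(217.8) + 1.75(46.3) + 0.6(139.7) = 469.77
Eq. 3: 1.35(217.8) = 294.03
Eq. 4: 1.4(217.8) + 1.6(139.7) + 0.2(83.9) = 545.22
Eq. 5: 1.2(217.8) + 1.3(83.9) = 370.43
Eq. 6: 1.3(217.8) + 0.75(139.7) + 0.75(46.3) = 422.64
The largest value is 545.22 kips from combination 4.

Combination 4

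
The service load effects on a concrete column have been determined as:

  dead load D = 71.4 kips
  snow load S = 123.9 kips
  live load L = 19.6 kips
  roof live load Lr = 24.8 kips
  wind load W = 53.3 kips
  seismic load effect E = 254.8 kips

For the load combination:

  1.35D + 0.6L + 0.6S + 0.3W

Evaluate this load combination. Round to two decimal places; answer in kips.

1.35(71.4) + 0.6(19.6) + 0.6(123.9) + 0.3(53.3) = 198.48
P_u = 198.48 kips.

198.48 kips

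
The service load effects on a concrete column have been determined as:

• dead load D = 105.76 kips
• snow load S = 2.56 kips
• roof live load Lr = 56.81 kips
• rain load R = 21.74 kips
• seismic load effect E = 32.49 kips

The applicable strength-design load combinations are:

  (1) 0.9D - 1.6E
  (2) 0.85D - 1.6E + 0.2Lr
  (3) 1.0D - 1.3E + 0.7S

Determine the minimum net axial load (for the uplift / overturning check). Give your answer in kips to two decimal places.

43.20 kips

(1) 0.9(105.76) - 1.6(32.49) = 43.20
(2) 0.85(105.76) - 1.6(32.49) + 0.2(56.81) = 49.27
(3) 1.0(105.76) - 1.3(32.49) + 0.7(2.56) = 65.32
Combination 1 gives the minimum: 43.20 kips.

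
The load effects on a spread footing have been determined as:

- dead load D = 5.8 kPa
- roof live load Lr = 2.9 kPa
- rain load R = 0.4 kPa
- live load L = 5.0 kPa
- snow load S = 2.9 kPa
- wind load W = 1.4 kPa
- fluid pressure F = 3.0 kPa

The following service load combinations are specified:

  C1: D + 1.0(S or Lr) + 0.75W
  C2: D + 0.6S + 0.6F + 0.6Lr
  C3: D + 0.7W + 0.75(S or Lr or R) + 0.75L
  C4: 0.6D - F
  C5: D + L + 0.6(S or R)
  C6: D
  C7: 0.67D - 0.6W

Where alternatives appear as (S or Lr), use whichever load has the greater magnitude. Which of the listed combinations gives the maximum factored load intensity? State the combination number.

Combination 3

(S or Lr) → S = 2.9 kPa; (S or Lr or R) → S = 2.9 kPa; (S or R) → S = 2.9 kPa.
C1: 1.0(5.8) + 1.0(2.9) + 0.75(1.4) = 5.80 + 2.90 + 1.05 = 9.75
C2: 1.0(5.8) + 0.6(2.9) + 0.6(3.0) + 0.6(2.9) = 5.80 + 1.74 + 1.80 + 1.74 = 11.08
C3: 1.0(5.8) + 0.7(1.4) + 0.75(2.9) + 0.75(5.0) = 5.80 + 0.98 + 2.18 + 3.75 = 12.71
C4: 0.6(5.8) - 1.0(3.0) = 3.48 - 3.00 = 0.48
C5: 1.0(5.8) + 1.0(5.0) + 0.6(2.9) = 5.80 + 5.00 + 1.74 = 12.54
C6: 1.0(5.8) = 5.80
C7: 0.67(5.8) - 0.6(1.4) = 3.89 - 0.84 = 3.05
The largest value is 12.71 kPa from combination 3.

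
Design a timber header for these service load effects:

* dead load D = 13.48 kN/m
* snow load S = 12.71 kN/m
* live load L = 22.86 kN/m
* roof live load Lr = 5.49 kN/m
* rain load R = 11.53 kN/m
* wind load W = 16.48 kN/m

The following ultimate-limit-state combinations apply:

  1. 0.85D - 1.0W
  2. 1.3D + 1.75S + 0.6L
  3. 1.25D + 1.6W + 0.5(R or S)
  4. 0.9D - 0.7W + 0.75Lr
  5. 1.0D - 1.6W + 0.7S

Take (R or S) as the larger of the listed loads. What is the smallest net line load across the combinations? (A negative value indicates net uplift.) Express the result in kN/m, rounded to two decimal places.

(R or S) → S = 12.71 kN/m.
1. 0.85(13.48) - 1.0(16.48) = -5.02
2. 1.3(13.48) + 1.75(12.71) + 0.6(22.86) = 53.48
3. 1.25(13.48) + 1.6(16.48) + 0.5(12.71) = 49.57
4. 0.9(13.48) - 0.7(16.48) + 0.75(5.49) = 4.71
5. 1.0(13.48) - 1.6(16.48) + 0.7(12.71) = -3.99
Combination 1 gives the minimum: -5.02 kN/m.

-5.02 kN/m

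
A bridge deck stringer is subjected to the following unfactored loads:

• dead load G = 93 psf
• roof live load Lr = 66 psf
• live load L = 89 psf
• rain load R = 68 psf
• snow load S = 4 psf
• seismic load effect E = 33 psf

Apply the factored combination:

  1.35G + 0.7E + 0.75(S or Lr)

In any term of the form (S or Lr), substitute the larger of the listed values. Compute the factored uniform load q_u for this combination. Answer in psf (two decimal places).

(S or Lr) → Lr = 66 psf.
1.35(93) + 0.7(33) + 0.75(66) = 198.15
q_u = 198.15 psf.

198.15 psf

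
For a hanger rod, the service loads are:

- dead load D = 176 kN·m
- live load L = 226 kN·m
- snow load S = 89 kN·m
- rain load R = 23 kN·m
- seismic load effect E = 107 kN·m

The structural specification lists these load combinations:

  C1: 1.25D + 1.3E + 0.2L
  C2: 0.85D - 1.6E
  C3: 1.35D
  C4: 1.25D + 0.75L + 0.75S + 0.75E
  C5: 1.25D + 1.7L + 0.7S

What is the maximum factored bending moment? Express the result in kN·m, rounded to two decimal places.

C1: 1.25(176) + 1.3(107) + 0.2(226) = 220.00 + 139.10 + 45.20 = 404.30
C2: 0.85(176) - 1.6(107) = 149.60 - 171.20 = -21.60
C3: 1.35(176) = 237.60
C4: 1.25(176) + 0.75(226) + 0.75(89) + 0.75(107) = 220.00 + 169.50 + 66.75 + 80.25 = 536.50
C5: 1.25(176) + 1.7(226) + 0.7(89) = 220.00 + 384.20 + 62.30 = 666.50
Combination 5 governs: M_u = 666.50 kN·m.

666.50 kN·m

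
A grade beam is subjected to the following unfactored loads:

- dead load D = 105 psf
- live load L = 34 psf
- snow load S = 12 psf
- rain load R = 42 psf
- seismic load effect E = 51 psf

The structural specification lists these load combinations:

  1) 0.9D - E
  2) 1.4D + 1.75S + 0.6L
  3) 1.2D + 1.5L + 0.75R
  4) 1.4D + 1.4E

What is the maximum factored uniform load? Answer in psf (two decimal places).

218.40 psf

1) 0.9(105) - 1.0(51) = 43.50
2) 1.4(105) + 1.75(12) + 0.6(34) = 188.40
3) 1.2(105) + 1.5(34) + 0.75(42) = 208.50
4) 1.4(105) + 1.4(51) = 218.40
Maximum is from combination 4.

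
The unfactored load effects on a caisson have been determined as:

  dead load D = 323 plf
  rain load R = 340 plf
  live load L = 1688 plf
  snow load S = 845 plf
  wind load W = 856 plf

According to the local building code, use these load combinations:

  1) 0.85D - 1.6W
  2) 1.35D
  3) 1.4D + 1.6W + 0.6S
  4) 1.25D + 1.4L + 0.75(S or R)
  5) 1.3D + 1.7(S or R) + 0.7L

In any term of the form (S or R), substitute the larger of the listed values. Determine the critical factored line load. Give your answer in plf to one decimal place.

3400.7 plf

(S or R) → S = 845 plf.
1) 0.85(323) - 1.6(856) = -1095.1
2) 1.35(323) = 436.1
3) 1.4(323) + 1.6(856) + 0.6(845) = 452.2 + 1369.6 + 507.0 = 2328.8
4) 1.25(323) + 1.4(1688) + 0.75(845) = 3400.7
5) 1.3(323) + 1.7(845) + 0.7(1688) = 419.9 + 1436.5 + 1181.6 = 3038.0
The controlling combination is 4, giving 3400.7 plf.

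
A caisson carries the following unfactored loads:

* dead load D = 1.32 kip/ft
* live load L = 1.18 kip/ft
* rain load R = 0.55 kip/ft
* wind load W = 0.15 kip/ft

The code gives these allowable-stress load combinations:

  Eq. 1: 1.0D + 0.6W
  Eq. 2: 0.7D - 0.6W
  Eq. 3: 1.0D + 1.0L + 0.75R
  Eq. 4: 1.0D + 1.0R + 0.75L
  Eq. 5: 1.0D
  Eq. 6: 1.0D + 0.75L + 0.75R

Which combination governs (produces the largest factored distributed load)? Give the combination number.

Eq. 1: 1.0(1.32) + 0.6(0.15) = 1.32 + 0.09 = 1.41
Eq. 2: 0.7(1.32) - 0.6(0.15) = 0.92 - 0.09 = 0.83
Eq. 3: 1.0(1.32) + 1.0(1.18) + 0.75(0.55) = 1.32 + 1.18 + 0.41 = 2.91
Eq. 4: 1.0(1.32) + 1.0(0.55) + 0.75(1.18) = 1.32 + 0.55 + 0.89 = 2.76
Eq. 5: 1.0(1.32) = 1.32
Eq. 6: 1.0(1.32) + 0.75(1.18) + 0.75(0.55) = 1.32 + 0.89 + 0.41 = 2.62
The largest value is 2.91 kip/ft from combination 3.

Combination 3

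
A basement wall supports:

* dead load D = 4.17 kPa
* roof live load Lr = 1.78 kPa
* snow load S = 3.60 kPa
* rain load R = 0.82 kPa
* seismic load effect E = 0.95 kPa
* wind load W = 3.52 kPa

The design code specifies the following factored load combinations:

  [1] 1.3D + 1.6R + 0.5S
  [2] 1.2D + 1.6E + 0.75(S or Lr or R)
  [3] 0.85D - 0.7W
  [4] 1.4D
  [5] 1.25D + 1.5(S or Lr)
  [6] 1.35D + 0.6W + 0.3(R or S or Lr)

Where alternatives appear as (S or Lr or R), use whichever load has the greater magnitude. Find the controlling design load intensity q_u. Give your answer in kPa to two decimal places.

10.61 kPa

(S or Lr or R) → S = 3.60 kPa; (S or Lr) → S = 3.60 kPa; (R or S or Lr) → S = 3.60 kPa.
[1] 1.3(4.17) + 1.6(0.82) + 0.5(3.60) = 5.42 + 1.31 + 1.80 = 8.53
[2] 1.2(4.17) + 1.6(0.95) + 0.75(3.60) = 5.00 + 1.52 + 2.70 = 9.22
[3] 0.85(4.17) - 0.7(3.52) = 3.54 - 2.46 = 1.08
[4] 1.4(4.17) = 5.84
[5] 1.25(4.17) + 1.5(3.60) = 5.21 + 5.40 = 10.61
[6] 1.35(4.17) + 0.6(3.52) + 0.3(3.60) = 5.63 + 2.11 + 1.08 = 8.82
The controlling combination is 5, giving 10.61 kPa.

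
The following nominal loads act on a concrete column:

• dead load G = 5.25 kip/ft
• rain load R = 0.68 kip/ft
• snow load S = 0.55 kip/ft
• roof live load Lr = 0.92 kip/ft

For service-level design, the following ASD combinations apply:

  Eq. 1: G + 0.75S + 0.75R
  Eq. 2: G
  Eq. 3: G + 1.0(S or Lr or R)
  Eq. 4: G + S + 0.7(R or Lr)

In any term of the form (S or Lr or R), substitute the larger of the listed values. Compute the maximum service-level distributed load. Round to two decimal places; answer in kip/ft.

(S or Lr or R) → Lr = 0.92 kip/ft; (R or Lr) → Lr = 0.92 kip/ft.
Eq. 1: 1.0(5.25) + 0.75(0.55) + 0.75(0.68) = 6.17
Eq. 2: 1.0(5.25) = 5.25
Eq. 3: 1.0(5.25) + 1.0(0.92) = 6.17
Eq. 4: 1.0(5.25) + 1.0(0.55) + 0.7(0.92) = 6.44
Maximum is from combination 4.

6.44 kip/ft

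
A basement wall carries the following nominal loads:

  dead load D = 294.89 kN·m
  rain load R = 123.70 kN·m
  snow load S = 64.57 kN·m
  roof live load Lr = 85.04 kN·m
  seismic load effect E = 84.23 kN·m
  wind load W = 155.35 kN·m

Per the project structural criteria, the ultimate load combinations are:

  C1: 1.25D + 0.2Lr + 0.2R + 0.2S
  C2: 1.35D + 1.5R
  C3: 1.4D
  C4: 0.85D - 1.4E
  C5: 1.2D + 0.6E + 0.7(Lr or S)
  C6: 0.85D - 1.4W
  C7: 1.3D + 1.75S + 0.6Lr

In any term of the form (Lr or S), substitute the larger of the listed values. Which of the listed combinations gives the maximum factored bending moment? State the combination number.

Combination 2

(Lr or S) → Lr = 85.04 kN·m.
C1: 1.25(294.89) + 0.2(85.04) + 0.2(123.70) + 0.2(64.57) = 368.61 + 17.01 + 24.74 + 12.91 = 423.27
C2: 1.35(294.89) + 1.5(123.70) = 398.10 + 185.55 = 583.65
C3: 1.4(294.89) = 412.85
C4: 0.85(294.89) - 1.4(84.23) = 132.73
C5: 1.2(294.89) + 0.6(84.23) + 0.7(85.04) = 463.93
C6: 0.85(294.89) - 1.4(155.35) = 250.66 - 217.49 = 33.17
C7: 1.3(294.89) + 1.75(64.57) + 0.6(85.04) = 383.36 + 113.00 + 51.02 = 547.38
The largest value is 583.65 kN·m from combination 2.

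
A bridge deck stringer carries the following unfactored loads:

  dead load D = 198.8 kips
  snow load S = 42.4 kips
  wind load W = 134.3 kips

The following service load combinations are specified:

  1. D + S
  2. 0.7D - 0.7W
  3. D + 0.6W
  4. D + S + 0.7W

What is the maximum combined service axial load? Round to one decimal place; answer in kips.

335.2 kips

1. 1.0(198.8) + 1.0(42.4) = 198.8 + 42.4 = 241.2
2. 0.7(198.8) - 0.7(134.3) = 139.2 - 94.0 = 45.2
3. 1.0(198.8) + 0.6(134.3) = 198.8 + 80.6 = 279.4
4. 1.0(198.8) + 1.0(42.4) + 0.7(134.3) = 198.8 + 42.4 + 94.0 = 335.2
The controlling combination is 4, giving 335.2 kips.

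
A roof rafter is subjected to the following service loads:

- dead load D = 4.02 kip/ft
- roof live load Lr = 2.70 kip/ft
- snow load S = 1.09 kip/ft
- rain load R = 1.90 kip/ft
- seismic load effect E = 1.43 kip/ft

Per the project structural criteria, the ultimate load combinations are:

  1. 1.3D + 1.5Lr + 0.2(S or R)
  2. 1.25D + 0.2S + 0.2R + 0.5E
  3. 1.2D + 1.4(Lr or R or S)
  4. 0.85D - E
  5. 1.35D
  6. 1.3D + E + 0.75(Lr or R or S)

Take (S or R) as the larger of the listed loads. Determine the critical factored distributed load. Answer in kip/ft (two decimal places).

9.66 kip/ft

(S or R) → R = 1.90 kip/ft; (Lr or R or S) → Lr = 2.70 kip/ft.
1. 1.3(4.02) + 1.5(2.70) + 0.2(1.90) = 5.23 + 4.05 + 0.38 = 9.66
2. 1.25(4.02) + 0.2(1.09) + 0.2(1.90) + 0.5(1.43) = 6.34
3. 1.2(4.02) + 1.4(2.70) = 4.82 + 3.78 = 8.60
4. 0.85(4.02) - 1.0(1.43) = 3.42 - 1.43 = 1.99
5. 1.35(4.02) = 5.43
6. 1.3(4.02) + 1.0(1.43) + 0.75(2.70) = 8.68
Maximum is from combination 1.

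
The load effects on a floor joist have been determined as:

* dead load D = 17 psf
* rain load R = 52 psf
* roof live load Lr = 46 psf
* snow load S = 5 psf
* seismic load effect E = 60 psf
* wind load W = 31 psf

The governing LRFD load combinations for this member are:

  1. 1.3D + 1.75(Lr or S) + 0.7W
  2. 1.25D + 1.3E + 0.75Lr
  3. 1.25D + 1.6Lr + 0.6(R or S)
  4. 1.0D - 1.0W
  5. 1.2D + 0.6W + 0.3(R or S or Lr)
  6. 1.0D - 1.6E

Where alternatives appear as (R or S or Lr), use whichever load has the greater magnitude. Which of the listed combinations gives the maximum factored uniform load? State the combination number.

(Lr or S) → Lr = 46 psf; (R or S) → R = 52 psf; (R or S or Lr) → R = 52 psf.
1. 1.3(17) + 1.75(46) + 0.7(31) = 22.10 + 80.50 + 21.70 = 124.30
2. 1.25(17) + 1.3(60) + 0.75(46) = 21.25 + 78.00 + 34.50 = 133.75
3. 1.25(17) + 1.6(46) + 0.6(52) = 21.25 + 73.60 + 31.20 = 126.05
4. 1.0(17) - 1.0(31) = 17.00 - 31.00 = -14.00
5. 1.2(17) + 0.6(31) + 0.3(52) = 20.40 + 18.60 + 15.60 = 54.60
6. 1.0(17) - 1.6(60) = 17.00 - 96.00 = -79.00
The largest value is 133.75 psf from combination 2.

Combination 2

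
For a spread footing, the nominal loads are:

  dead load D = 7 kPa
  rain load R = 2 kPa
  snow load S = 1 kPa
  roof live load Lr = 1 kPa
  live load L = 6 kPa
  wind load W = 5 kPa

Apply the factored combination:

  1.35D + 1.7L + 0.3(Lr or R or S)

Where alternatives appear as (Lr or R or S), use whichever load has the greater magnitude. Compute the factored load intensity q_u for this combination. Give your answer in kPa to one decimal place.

20.3 kPa

(Lr or R or S) → R = 2 kPa.
1.35(7) + 1.7(6) + 0.3(2) = 9.5 + 10.2 + 0.6 = 20.3
q_u = 20.3 kPa.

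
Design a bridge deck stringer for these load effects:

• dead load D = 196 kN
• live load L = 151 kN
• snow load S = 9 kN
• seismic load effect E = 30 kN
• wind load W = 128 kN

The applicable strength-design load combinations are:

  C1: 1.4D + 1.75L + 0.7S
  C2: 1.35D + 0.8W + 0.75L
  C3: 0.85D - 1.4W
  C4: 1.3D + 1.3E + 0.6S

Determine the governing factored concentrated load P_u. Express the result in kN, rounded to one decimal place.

545.0 kN

C1: 1.4(196) + 1.75(151) + 0.7(9) = 274.4 + 264.3 + 6.3 = 545.0
C2: 1.35(196) + 0.8(128) + 0.75(151) = 264.6 + 102.4 + 113.3 = 480.3
C3: 0.85(196) - 1.4(128) = 166.6 - 179.2 = -12.6
C4: 1.3(196) + 1.3(30) + 0.6(9) = 254.8 + 39.0 + 5.4 = 299.2
Maximum is from combination 1.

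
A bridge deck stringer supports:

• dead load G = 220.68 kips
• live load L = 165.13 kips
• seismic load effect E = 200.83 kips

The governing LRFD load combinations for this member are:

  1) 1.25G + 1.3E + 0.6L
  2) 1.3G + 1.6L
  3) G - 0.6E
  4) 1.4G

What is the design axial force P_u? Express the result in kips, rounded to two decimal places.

636.01 kips

1) 1.25(220.68) + 1.3(200.83) + 0.6(165.13) = 275.85 + 261.08 + 99.08 = 636.01
2) 1.3(220.68) + 1.6(165.13) = 286.88 + 264.21 = 551.09
3) 1.0(220.68) - 0.6(200.83) = 220.68 - 120.50 = 100.18
4) 1.4(220.68) = 308.95
Combination 1 governs: P_u = 636.01 kips.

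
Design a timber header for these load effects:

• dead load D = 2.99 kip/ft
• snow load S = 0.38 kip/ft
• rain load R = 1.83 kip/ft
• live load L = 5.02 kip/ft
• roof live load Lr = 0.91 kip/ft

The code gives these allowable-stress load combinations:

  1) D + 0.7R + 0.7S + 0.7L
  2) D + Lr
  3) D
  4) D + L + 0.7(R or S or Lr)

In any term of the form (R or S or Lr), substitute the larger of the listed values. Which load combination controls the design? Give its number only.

Combination 4

(R or S or Lr) → R = 1.83 kip/ft.
1) 1.0(2.99) + 0.7(1.83) + 0.7(0.38) + 0.7(5.02) = 2.99 + 1.28 + 0.27 + 3.51 = 8.05
2) 1.0(2.99) + 1.0(0.91) = 2.99 + 0.91 = 3.90
3) 1.0(2.99) = 2.99
4) 1.0(2.99) + 1.0(5.02) + 0.7(1.83) = 2.99 + 5.02 + 1.28 = 9.29
The largest value is 9.29 kip/ft from combination 4.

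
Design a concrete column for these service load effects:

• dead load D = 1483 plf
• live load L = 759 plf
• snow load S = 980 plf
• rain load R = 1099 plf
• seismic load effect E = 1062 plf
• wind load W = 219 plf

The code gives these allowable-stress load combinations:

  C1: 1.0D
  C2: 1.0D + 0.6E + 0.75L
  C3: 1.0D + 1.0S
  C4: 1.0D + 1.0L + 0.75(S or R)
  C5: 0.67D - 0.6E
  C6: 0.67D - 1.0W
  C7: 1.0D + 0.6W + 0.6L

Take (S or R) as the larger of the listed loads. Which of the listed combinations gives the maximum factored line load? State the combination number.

Combination 4

(S or R) → R = 1099 plf.
C1: 1.0(1483) = 1483.0
C2: 1.0(1483) + 0.6(1062) + 0.75(759) = 1483.0 + 637.2 + 569.3 = 2689.5
C3: 1.0(1483) + 1.0(980) = 1483.0 + 980.0 = 2463.0
C4: 1.0(1483) + 1.0(759) + 0.75(1099) = 1483.0 + 759.0 + 824.3 = 3066.3
C5: 0.67(1483) - 0.6(1062) = 993.6 - 637.2 = 356.4
C6: 0.67(1483) - 1.0(219) = 993.6 - 219.0 = 774.6
C7: 1.0(1483) + 0.6(219) + 0.6(759) = 1483.0 + 131.4 + 455.4 = 2069.8
The largest value is 3066.3 plf from combination 4.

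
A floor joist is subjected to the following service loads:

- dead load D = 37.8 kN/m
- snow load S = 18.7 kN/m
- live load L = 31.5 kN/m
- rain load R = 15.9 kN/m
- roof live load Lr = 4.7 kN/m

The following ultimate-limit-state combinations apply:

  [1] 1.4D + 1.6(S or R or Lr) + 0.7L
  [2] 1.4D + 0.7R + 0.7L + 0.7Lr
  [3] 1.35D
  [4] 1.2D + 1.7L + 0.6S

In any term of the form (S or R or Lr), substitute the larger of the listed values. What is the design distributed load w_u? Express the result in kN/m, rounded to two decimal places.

(S or R or Lr) → S = 18.7 kN/m.
[1] 1.4(37.8) + 1.6(18.7) + 0.7(31.5) = 104.89
[2] 1.4(37.8) + 0.7(15.9) + 0.7(31.5) + 0.7(4.7) = 89.39
[3] 1.35(37.8) = 51.03
[4] 1.2(37.8) + 1.7(31.5) + 0.6(18.7) = 110.13
Maximum is from combination 4.

110.13 kN/m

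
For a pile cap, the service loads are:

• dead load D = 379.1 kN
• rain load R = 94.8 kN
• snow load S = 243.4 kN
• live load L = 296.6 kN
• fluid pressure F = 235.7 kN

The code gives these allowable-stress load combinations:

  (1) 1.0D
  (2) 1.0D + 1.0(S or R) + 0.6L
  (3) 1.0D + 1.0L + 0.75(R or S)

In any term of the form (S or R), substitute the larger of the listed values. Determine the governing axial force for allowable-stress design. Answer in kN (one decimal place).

858.3 kN

(S or R) → S = 243.4 kN; (R or S) → S = 243.4 kN.
(1) 1.0(379.1) = 379.1
(2) 1.0(379.1) + 1.0(243.4) + 0.6(296.6) = 800.5
(3) 1.0(379.1) + 1.0(296.6) + 0.75(243.4) = 858.3
The controlling combination is 3, giving 858.3 kN.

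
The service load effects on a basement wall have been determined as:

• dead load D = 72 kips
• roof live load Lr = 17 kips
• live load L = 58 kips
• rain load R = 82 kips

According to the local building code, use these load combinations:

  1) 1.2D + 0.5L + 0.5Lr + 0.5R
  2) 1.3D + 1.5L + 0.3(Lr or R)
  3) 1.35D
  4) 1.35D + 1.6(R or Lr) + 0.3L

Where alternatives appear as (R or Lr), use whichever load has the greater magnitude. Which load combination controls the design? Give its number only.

Combination 4

(Lr or R) → R = 82 kips; (R or Lr) → R = 82 kips.
1) 1.2(72) + 0.5(58) + 0.5(17) + 0.5(82) = 86.40 + 29.00 + 8.50 + 41.00 = 164.90
2) 1.3(72) + 1.5(58) + 0.3(82) = 93.60 + 87.00 + 24.60 = 205.20
3) 1.35(72) = 97.20
4) 1.35(72) + 1.6(82) + 0.3(58) = 97.20 + 131.20 + 17.40 = 245.80
The largest value is 245.80 kips from combination 4.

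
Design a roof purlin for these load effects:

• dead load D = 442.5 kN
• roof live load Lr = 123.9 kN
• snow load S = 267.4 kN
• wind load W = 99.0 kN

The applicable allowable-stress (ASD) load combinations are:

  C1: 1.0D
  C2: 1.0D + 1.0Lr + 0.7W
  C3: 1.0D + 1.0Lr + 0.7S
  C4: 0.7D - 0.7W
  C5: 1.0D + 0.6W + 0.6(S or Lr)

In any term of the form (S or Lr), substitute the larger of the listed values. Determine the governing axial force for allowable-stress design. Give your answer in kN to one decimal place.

(S or Lr) → S = 267.4 kN.
C1: 1.0(442.5) = 442.5
C2: 1.0(442.5) + 1.0(123.9) + 0.7(99.0) = 442.5 + 123.9 + 69.3 = 635.7
C3: 1.0(442.5) + 1.0(123.9) + 0.7(267.4) = 442.5 + 123.9 + 187.2 = 753.6
C4: 0.7(442.5) - 0.7(99.0) = 309.8 - 69.3 = 240.5
C5: 1.0(442.5) + 0.6(99.0) + 0.6(267.4) = 442.5 + 59.4 + 160.4 = 662.3
The controlling combination is 3, giving 753.6 kN.

753.6 kN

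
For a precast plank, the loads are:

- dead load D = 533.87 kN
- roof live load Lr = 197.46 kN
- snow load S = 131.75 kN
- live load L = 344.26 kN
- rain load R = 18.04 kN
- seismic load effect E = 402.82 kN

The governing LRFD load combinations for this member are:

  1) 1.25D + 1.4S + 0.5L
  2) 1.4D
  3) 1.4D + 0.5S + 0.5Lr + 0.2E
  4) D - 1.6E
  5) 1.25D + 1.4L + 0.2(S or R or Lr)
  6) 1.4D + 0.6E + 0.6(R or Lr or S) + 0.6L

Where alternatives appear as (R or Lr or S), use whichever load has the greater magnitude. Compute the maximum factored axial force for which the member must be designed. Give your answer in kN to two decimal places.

(S or R or Lr) → Lr = 197.46 kN; (R or Lr or S) → Lr = 197.46 kN.
1) 1.25(533.87) + 1.4(131.75) + 0.5(344.26) = 667.34 + 184.45 + 172.13 = 1023.92
2) 1.4(533.87) = 747.42
3) 1.4(533.87) + 0.5(131.75) + 0.5(197.46) + 0.2(402.82) = 747.42 + 65.88 + 98.73 + 80.56 = 992.59
4) 1.0(533.87) - 1.6(402.82) = 533.87 - 644.51 = -110.64
5) 1.25(533.87) + 1.4(344.26) + 0.2(197.46) = 667.34 + 481.96 + 39.49 = 1188.79
6) 1.4(533.87) + 0.6(402.82) + 0.6(197.46) + 0.6(344.26) = 1314.14
The controlling combination is 6, giving 1314.14 kN.

1314.14 kN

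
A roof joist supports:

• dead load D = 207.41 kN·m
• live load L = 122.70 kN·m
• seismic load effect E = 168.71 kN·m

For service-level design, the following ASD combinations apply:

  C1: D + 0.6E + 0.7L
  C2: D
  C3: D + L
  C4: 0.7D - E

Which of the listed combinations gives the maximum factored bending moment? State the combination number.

Combination 1

C1: 1.0(207.41) + 0.6(168.71) + 0.7(122.70) = 207.41 + 101.23 + 85.89 = 394.53
C2: 1.0(207.41) = 207.41
C3: 1.0(207.41) + 1.0(122.70) = 207.41 + 122.70 = 330.11
C4: 0.7(207.41) - 1.0(168.71) = 145.19 - 168.71 = -23.52
The largest value is 394.53 kN·m from combination 1.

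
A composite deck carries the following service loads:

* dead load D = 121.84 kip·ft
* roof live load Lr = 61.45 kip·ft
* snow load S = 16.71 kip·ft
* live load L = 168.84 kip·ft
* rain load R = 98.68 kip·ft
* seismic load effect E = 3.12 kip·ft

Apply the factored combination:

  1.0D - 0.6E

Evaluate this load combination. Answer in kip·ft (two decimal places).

1.0(121.84) - 0.6(3.12) = 121.84 - 1.87 = 119.97
M_u = 119.97 kip·ft.

119.97 kip·ft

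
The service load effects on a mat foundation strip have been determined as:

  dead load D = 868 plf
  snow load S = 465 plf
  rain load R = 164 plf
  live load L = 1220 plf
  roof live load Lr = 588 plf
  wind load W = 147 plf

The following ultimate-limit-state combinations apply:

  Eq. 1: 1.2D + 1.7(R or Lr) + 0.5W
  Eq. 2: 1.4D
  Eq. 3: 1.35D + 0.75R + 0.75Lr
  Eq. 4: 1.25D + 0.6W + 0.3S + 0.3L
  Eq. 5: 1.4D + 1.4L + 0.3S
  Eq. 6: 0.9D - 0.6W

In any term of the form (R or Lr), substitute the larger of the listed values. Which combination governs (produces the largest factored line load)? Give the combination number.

(R or Lr) → Lr = 588 plf.
Eq. 1: 1.2(868) + 1.7(588) + 0.5(147) = 1041.60 + 999.60 + 73.50 = 2114.70
Eq. 2: 1.4(868) = 1215.20
Eq. 3: 1.35(868) + 0.75(164) + 0.75(588) = 1171.80 + 123.00 + 441.00 = 1735.80
Eq. 4: 1.25(868) + 0.6(147) + 0.3(465) + 0.3(1220) = 1085.00 + 88.20 + 139.50 + 366.00 = 1678.70
Eq. 5: 1.4(868) + 1.4(1220) + 0.3(465) = 1215.20 + 1708.00 + 139.50 = 3062.70
Eq. 6: 0.9(868) - 0.6(147) = 781.20 - 88.20 = 693.00
The largest value is 3062.70 plf from combination 5.

Combination 5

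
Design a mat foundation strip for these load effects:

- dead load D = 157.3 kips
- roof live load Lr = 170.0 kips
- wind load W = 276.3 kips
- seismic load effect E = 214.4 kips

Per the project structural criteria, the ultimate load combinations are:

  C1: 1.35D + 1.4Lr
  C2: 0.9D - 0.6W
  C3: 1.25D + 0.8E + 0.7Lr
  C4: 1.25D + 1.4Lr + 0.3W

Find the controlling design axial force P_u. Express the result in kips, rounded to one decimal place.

517.5 kips

C1: 1.35(157.3) + 1.4(170.0) = 450.4
C2: 0.9(157.3) - 0.6(276.3) = -24.2
C3: 1.25(157.3) + 0.8(214.4) + 0.7(170.0) = 487.1
C4: 1.25(157.3) + 1.4(170.0) + 0.3(276.3) = 517.5
The controlling combination is 4, giving 517.5 kips.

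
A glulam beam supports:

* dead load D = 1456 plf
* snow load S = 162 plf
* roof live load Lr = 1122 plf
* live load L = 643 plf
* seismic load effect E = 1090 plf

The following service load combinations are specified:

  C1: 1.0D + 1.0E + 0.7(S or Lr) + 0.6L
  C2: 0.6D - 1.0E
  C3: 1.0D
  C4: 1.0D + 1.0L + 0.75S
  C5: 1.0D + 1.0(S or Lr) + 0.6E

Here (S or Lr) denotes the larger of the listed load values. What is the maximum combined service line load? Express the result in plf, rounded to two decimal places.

(S or Lr) → Lr = 1122 plf.
C1: 1.0(1456) + 1.0(1090) + 0.7(1122) + 0.6(643) = 1456.00 + 1090.00 + 785.40 + 385.80 = 3717.20
C2: 0.6(1456) - 1.0(1090) = 873.60 - 1090.00 = -216.40
C3: 1.0(1456) = 1456.00
C4: 1.0(1456) + 1.0(643) + 0.75(162) = 1456.00 + 643.00 + 121.50 = 2220.50
C5: 1.0(1456) + 1.0(1122) + 0.6(1090) = 1456.00 + 1122.00 + 654.00 = 3232.00
Combination 1 governs: w = 3717.20 plf.

3717.20 plf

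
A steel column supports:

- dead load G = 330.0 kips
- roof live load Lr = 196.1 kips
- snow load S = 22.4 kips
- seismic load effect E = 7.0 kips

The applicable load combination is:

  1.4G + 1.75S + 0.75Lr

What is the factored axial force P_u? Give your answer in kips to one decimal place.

1.4(330.0) + 1.75(22.4) + 0.75(196.1) = 462.0 + 39.2 + 147.1 = 648.3
P_u = 648.3 kips.

648.3 kips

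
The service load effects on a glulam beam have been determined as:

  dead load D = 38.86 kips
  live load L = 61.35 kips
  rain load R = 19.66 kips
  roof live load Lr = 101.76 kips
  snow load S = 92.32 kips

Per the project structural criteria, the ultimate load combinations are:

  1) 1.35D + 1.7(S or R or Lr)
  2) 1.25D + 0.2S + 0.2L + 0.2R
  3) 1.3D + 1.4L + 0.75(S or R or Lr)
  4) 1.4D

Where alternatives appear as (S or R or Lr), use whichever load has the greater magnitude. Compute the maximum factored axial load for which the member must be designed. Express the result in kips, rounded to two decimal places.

225.45 kips

(S or R or Lr) → Lr = 101.76 kips.
1) 1.35(38.86) + 1.7(101.76) = 225.45
2) 1.25(38.86) + 0.2(92.32) + 0.2(61.35) + 0.2(19.66) = 83.24
3) 1.3(38.86) + 1.4(61.35) + 0.75(101.76) = 212.73
4) 1.4(38.86) = 54.40
Combination 1 governs: P_u = 225.45 kips.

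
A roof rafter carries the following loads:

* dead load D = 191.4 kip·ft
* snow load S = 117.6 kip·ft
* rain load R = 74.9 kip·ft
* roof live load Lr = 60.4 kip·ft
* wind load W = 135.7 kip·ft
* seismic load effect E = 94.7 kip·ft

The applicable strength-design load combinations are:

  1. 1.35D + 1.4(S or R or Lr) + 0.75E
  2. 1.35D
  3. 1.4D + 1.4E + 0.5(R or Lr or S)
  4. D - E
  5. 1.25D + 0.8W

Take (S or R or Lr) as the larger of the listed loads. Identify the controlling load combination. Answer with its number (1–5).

(S or R or Lr) → S = 117.6 kip·ft; (R or Lr or S) → S = 117.6 kip·ft.
1. 1.35(191.4) + 1.4(117.6) + 0.75(94.7) = 494.1
2. 1.35(191.4) = 258.4
3. 1.4(191.4) + 1.4(94.7) + 0.5(117.6) = 459.3
4. 1.0(191.4) - 1.0(94.7) = 191.4 - 94.7 = 96.7
5. 1.25(191.4) + 0.8(135.7) = 347.8
The largest value is 494.1 kip·ft from combination 1.

Combination 1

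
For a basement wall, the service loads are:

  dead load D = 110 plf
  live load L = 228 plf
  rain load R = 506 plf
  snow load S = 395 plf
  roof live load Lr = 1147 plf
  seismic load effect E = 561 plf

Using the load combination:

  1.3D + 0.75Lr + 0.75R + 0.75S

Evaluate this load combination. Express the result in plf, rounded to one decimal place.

1.3(110) + 0.75(1147) + 0.75(506) + 0.75(395) = 1679.0
w_u = 1679.0 plf.

1679.0 plf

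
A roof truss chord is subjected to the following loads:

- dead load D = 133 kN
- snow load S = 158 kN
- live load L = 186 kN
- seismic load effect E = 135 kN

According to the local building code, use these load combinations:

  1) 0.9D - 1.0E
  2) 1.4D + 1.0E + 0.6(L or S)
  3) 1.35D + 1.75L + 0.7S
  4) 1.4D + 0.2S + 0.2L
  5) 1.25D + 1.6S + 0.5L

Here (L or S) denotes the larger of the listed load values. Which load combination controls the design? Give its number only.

(L or S) → L = 186 kN.
1) 0.9(133) - 1.0(135) = 119.7 - 135.0 = -15.3
2) 1.4(133) + 1.0(135) + 0.6(186) = 186.2 + 135.0 + 111.6 = 432.8
3) 1.35(133) + 1.75(186) + 0.7(158) = 179.6 + 325.5 + 110.6 = 615.7
4) 1.4(133) + 0.2(158) + 0.2(186) = 186.2 + 31.6 + 37.2 = 255.0
5) 1.25(133) + 1.6(158) + 0.5(186) = 166.3 + 252.8 + 93.0 = 512.1
The largest value is 615.7 kN from combination 3.

Combination 3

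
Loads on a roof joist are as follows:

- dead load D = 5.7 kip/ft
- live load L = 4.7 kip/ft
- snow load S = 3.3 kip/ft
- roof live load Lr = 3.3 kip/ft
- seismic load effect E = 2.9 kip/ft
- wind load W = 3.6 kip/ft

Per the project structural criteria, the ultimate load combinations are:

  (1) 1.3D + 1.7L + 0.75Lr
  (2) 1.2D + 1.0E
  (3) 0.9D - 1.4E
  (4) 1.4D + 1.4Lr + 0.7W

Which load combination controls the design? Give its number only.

Combination 1

(1) 1.3(5.7) + 1.7(4.7) + 0.75(3.3) = 7.4 + 8.0 + 2.5 = 17.9
(2) 1.2(5.7) + 1.0(2.9) = 6.8 + 2.9 = 9.7
(3) 0.9(5.7) - 1.4(2.9) = 1.1
(4) 1.4(5.7) + 1.4(3.3) + 0.7(3.6) = 8.0 + 4.6 + 2.5 = 15.1
The largest value is 17.9 kip/ft from combination 1.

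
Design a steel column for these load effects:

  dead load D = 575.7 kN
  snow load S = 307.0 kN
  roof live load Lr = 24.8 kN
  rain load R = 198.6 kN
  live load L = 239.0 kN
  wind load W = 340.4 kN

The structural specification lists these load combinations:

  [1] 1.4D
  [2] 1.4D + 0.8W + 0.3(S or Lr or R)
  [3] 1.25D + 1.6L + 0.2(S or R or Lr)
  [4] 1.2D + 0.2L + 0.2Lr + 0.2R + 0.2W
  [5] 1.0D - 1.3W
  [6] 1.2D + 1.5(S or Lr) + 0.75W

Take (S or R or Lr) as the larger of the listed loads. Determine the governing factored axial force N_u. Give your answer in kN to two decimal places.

1406.64 kN

(S or Lr or R) → S = 307.0 kN; (S or R or Lr) → S = 307.0 kN; (S or Lr) → S = 307.0 kN.
[1] 1.4(575.7) = 805.98
[2] 1.4(575.7) + 0.8(340.4) + 0.3(307.0) = 805.98 + 272.32 + 92.10 = 1170.40
[3] 1.25(575.7) + 1.6(239.0) + 0.2(307.0) = 719.63 + 382.40 + 61.40 = 1163.43
[4] 1.2(575.7) + 0.2(239.0) + 0.2(24.8) + 0.2(198.6) + 0.2(340.4) = 690.84 + 47.80 + 4.96 + 39.72 + 68.08 = 851.40
[5] 1.0(575.7) - 1.3(340.4) = 575.70 - 442.52 = 133.18
[6] 1.2(575.7) + 1.5(307.0) + 0.75(340.4) = 690.84 + 460.50 + 255.30 = 1406.64
Combination 6 governs: N_u = 1406.64 kN.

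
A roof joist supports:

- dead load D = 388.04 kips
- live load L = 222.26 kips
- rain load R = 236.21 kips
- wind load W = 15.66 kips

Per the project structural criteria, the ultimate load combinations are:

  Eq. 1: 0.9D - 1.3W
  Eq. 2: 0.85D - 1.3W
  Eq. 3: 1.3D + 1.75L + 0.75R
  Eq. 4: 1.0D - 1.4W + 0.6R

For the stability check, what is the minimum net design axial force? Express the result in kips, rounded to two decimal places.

Eq. 1: 0.9(388.04) - 1.3(15.66) = 349.24 - 20.36 = 328.88
Eq. 2: 0.85(388.04) - 1.3(15.66) = 309.48
Eq. 3: 1.3(388.04) + 1.75(222.26) + 0.75(236.21) = 1070.56
Eq. 4: 1.0(388.04) - 1.4(15.66) + 0.6(236.21) = 507.84
Combination 2 gives the minimum: 309.48 kips.

309.48 kips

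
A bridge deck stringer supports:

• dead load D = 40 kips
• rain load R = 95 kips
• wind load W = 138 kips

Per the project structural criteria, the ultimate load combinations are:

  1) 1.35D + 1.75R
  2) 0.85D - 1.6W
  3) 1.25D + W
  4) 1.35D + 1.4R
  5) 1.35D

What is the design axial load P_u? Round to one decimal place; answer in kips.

220.3 kips

1) 1.35(40) + 1.75(95) = 54.0 + 166.3 = 220.3
2) 0.85(40) - 1.6(138) = 34.0 - 220.8 = -186.8
3) 1.25(40) + 1.0(138) = 50.0 + 138.0 = 188.0
4) 1.35(40) + 1.4(95) = 54.0 + 133.0 = 187.0
5) 1.35(40) = 54.0
The controlling combination is 1, giving 220.3 kips.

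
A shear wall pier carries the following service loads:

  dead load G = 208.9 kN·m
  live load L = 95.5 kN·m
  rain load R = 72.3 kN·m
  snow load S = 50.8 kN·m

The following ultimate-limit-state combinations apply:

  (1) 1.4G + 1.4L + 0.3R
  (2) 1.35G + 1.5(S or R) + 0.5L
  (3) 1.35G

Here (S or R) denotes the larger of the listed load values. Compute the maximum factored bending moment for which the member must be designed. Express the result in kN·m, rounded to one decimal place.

447.9 kN·m

(S or R) → R = 72.3 kN·m.
(1) 1.4(208.9) + 1.4(95.5) + 0.3(72.3) = 292.5 + 133.7 + 21.7 = 447.9
(2) 1.35(208.9) + 1.5(72.3) + 0.5(95.5) = 438.2
(3) 1.35(208.9) = 282.0
Maximum is from combination 1.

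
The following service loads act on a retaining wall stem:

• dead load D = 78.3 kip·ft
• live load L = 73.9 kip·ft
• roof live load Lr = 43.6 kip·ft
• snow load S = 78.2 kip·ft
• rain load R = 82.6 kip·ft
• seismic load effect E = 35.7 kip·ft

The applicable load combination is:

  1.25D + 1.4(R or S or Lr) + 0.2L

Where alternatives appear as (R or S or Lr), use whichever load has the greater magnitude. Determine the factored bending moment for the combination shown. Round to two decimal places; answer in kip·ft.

228.30 kip·ft

(R or S or Lr) → R = 82.6 kip·ft.
1.25(78.3) + 1.4(82.6) + 0.2(73.9) = 97.88 + 115.64 + 14.78 = 228.30
M_u = 228.30 kip·ft.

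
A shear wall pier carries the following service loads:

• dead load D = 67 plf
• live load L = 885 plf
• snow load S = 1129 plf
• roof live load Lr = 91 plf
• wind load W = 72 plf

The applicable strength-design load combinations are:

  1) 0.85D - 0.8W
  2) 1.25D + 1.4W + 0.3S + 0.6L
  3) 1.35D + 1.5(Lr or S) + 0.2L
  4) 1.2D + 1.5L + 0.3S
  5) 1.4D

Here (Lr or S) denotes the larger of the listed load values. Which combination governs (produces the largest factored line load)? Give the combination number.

(Lr or S) → S = 1129 plf.
1) 0.85(67) - 0.8(72) = 56.95 - 57.60 = -0.65
2) 1.25(67) + 1.4(72) + 0.3(1129) + 0.6(885) = 83.75 + 100.80 + 338.70 + 531.00 = 1054.25
3) 1.35(67) + 1.5(1129) + 0.2(885) = 90.45 + 1693.50 + 177.00 = 1960.95
4) 1.2(67) + 1.5(885) + 0.3(1129) = 80.40 + 1327.50 + 338.70 = 1746.60
5) 1.4(67) = 93.80
The largest value is 1960.95 plf from combination 3.

Combination 3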